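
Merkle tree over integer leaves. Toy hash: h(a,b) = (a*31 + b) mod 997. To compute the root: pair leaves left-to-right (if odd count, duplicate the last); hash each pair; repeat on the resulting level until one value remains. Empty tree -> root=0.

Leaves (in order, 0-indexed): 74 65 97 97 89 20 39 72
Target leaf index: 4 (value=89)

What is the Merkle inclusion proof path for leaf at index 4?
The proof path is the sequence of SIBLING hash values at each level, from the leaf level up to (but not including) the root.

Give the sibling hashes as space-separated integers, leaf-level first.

L0 (leaves): [74, 65, 97, 97, 89, 20, 39, 72], target index=4
L1: h(74,65)=(74*31+65)%997=365 [pair 0] h(97,97)=(97*31+97)%997=113 [pair 1] h(89,20)=(89*31+20)%997=785 [pair 2] h(39,72)=(39*31+72)%997=284 [pair 3] -> [365, 113, 785, 284]
  Sibling for proof at L0: 20
L2: h(365,113)=(365*31+113)%997=461 [pair 0] h(785,284)=(785*31+284)%997=691 [pair 1] -> [461, 691]
  Sibling for proof at L1: 284
L3: h(461,691)=(461*31+691)%997=27 [pair 0] -> [27]
  Sibling for proof at L2: 461
Root: 27
Proof path (sibling hashes from leaf to root): [20, 284, 461]

Answer: 20 284 461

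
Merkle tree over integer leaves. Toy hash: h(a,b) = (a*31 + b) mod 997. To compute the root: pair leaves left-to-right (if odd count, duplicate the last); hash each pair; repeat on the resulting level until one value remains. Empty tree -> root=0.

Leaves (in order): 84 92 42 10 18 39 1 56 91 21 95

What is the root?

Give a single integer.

Answer: 304

Derivation:
L0: [84, 92, 42, 10, 18, 39, 1, 56, 91, 21, 95]
L1: h(84,92)=(84*31+92)%997=702 h(42,10)=(42*31+10)%997=315 h(18,39)=(18*31+39)%997=597 h(1,56)=(1*31+56)%997=87 h(91,21)=(91*31+21)%997=848 h(95,95)=(95*31+95)%997=49 -> [702, 315, 597, 87, 848, 49]
L2: h(702,315)=(702*31+315)%997=143 h(597,87)=(597*31+87)%997=648 h(848,49)=(848*31+49)%997=415 -> [143, 648, 415]
L3: h(143,648)=(143*31+648)%997=96 h(415,415)=(415*31+415)%997=319 -> [96, 319]
L4: h(96,319)=(96*31+319)%997=304 -> [304]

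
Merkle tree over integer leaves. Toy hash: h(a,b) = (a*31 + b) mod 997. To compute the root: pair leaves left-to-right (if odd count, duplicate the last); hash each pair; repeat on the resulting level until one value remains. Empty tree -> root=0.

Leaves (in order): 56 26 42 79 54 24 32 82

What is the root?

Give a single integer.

Answer: 190

Derivation:
L0: [56, 26, 42, 79, 54, 24, 32, 82]
L1: h(56,26)=(56*31+26)%997=765 h(42,79)=(42*31+79)%997=384 h(54,24)=(54*31+24)%997=701 h(32,82)=(32*31+82)%997=77 -> [765, 384, 701, 77]
L2: h(765,384)=(765*31+384)%997=171 h(701,77)=(701*31+77)%997=871 -> [171, 871]
L3: h(171,871)=(171*31+871)%997=190 -> [190]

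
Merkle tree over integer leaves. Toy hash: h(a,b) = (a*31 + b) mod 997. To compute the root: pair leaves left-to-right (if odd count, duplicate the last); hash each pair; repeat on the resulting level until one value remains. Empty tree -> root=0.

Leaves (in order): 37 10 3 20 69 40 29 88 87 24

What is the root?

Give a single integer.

Answer: 518

Derivation:
L0: [37, 10, 3, 20, 69, 40, 29, 88, 87, 24]
L1: h(37,10)=(37*31+10)%997=160 h(3,20)=(3*31+20)%997=113 h(69,40)=(69*31+40)%997=185 h(29,88)=(29*31+88)%997=987 h(87,24)=(87*31+24)%997=727 -> [160, 113, 185, 987, 727]
L2: h(160,113)=(160*31+113)%997=88 h(185,987)=(185*31+987)%997=740 h(727,727)=(727*31+727)%997=333 -> [88, 740, 333]
L3: h(88,740)=(88*31+740)%997=477 h(333,333)=(333*31+333)%997=686 -> [477, 686]
L4: h(477,686)=(477*31+686)%997=518 -> [518]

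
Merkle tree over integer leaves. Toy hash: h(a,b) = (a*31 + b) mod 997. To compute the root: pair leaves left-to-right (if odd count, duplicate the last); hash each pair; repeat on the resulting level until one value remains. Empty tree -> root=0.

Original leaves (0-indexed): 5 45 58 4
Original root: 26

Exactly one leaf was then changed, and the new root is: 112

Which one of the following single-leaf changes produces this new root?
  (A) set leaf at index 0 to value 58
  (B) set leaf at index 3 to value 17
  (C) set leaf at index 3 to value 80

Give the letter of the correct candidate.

Original leaves: [5, 45, 58, 4]
Target new root: 112
Try each candidate change and compute the resulting root:
Candidate A: set leaf[0] = 58 -> leaves = [58, 45, 58, 4]
  L0: [58, 45, 58, 4]
  L1: h(58,45)=(58*31+45)%997=846 h(58,4)=(58*31+4)%997=805 -> [846, 805]
  L2: h(846,805)=(846*31+805)%997=112 -> [112]
  root = 112 == target 112  ** MATCH **
Candidate B: set leaf[3] = 17 -> leaves = [5, 45, 58, 17]
  L0: [5, 45, 58, 17]
  L1: h(5,45)=(5*31+45)%997=200 h(58,17)=(58*31+17)%997=818 -> [200, 818]
  L2: h(200,818)=(200*31+818)%997=39 -> [39]
  root = 39 != target 112
Candidate C: set leaf[3] = 80 -> leaves = [5, 45, 58, 80]
  L0: [5, 45, 58, 80]
  L1: h(5,45)=(5*31+45)%997=200 h(58,80)=(58*31+80)%997=881 -> [200, 881]
  L2: h(200,881)=(200*31+881)%997=102 -> [102]
  root = 102 != target 112
Candidate A produces the target root.

Answer: A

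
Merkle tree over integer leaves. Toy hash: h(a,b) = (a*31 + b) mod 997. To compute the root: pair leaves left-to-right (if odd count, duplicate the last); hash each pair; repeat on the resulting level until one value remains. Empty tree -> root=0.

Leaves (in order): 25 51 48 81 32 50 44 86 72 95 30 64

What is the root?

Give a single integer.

Answer: 449

Derivation:
L0: [25, 51, 48, 81, 32, 50, 44, 86, 72, 95, 30, 64]
L1: h(25,51)=(25*31+51)%997=826 h(48,81)=(48*31+81)%997=572 h(32,50)=(32*31+50)%997=45 h(44,86)=(44*31+86)%997=453 h(72,95)=(72*31+95)%997=333 h(30,64)=(30*31+64)%997=994 -> [826, 572, 45, 453, 333, 994]
L2: h(826,572)=(826*31+572)%997=256 h(45,453)=(45*31+453)%997=851 h(333,994)=(333*31+994)%997=350 -> [256, 851, 350]
L3: h(256,851)=(256*31+851)%997=811 h(350,350)=(350*31+350)%997=233 -> [811, 233]
L4: h(811,233)=(811*31+233)%997=449 -> [449]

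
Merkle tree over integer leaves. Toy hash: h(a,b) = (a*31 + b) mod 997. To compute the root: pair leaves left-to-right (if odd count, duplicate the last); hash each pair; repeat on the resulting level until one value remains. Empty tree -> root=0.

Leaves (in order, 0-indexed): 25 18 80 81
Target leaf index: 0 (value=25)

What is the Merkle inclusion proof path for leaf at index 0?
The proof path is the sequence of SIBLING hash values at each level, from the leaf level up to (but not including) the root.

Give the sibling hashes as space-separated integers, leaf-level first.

L0 (leaves): [25, 18, 80, 81], target index=0
L1: h(25,18)=(25*31+18)%997=793 [pair 0] h(80,81)=(80*31+81)%997=567 [pair 1] -> [793, 567]
  Sibling for proof at L0: 18
L2: h(793,567)=(793*31+567)%997=225 [pair 0] -> [225]
  Sibling for proof at L1: 567
Root: 225
Proof path (sibling hashes from leaf to root): [18, 567]

Answer: 18 567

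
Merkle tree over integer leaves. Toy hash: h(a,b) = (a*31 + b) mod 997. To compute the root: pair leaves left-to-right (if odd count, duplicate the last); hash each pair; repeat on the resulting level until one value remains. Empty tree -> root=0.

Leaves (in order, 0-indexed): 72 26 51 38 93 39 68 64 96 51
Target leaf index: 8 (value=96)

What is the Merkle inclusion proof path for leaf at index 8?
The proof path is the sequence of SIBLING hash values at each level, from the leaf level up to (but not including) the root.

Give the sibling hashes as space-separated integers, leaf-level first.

L0 (leaves): [72, 26, 51, 38, 93, 39, 68, 64, 96, 51], target index=8
L1: h(72,26)=(72*31+26)%997=264 [pair 0] h(51,38)=(51*31+38)%997=622 [pair 1] h(93,39)=(93*31+39)%997=928 [pair 2] h(68,64)=(68*31+64)%997=178 [pair 3] h(96,51)=(96*31+51)%997=36 [pair 4] -> [264, 622, 928, 178, 36]
  Sibling for proof at L0: 51
L2: h(264,622)=(264*31+622)%997=830 [pair 0] h(928,178)=(928*31+178)%997=33 [pair 1] h(36,36)=(36*31+36)%997=155 [pair 2] -> [830, 33, 155]
  Sibling for proof at L1: 36
L3: h(830,33)=(830*31+33)%997=838 [pair 0] h(155,155)=(155*31+155)%997=972 [pair 1] -> [838, 972]
  Sibling for proof at L2: 155
L4: h(838,972)=(838*31+972)%997=31 [pair 0] -> [31]
  Sibling for proof at L3: 838
Root: 31
Proof path (sibling hashes from leaf to root): [51, 36, 155, 838]

Answer: 51 36 155 838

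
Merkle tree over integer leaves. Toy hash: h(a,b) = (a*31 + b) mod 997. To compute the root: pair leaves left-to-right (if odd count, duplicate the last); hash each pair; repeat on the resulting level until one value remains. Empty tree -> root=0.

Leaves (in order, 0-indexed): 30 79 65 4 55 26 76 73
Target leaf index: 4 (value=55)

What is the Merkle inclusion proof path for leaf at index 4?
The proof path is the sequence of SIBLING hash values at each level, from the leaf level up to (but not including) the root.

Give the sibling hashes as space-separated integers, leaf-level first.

L0 (leaves): [30, 79, 65, 4, 55, 26, 76, 73], target index=4
L1: h(30,79)=(30*31+79)%997=12 [pair 0] h(65,4)=(65*31+4)%997=25 [pair 1] h(55,26)=(55*31+26)%997=734 [pair 2] h(76,73)=(76*31+73)%997=435 [pair 3] -> [12, 25, 734, 435]
  Sibling for proof at L0: 26
L2: h(12,25)=(12*31+25)%997=397 [pair 0] h(734,435)=(734*31+435)%997=258 [pair 1] -> [397, 258]
  Sibling for proof at L1: 435
L3: h(397,258)=(397*31+258)%997=601 [pair 0] -> [601]
  Sibling for proof at L2: 397
Root: 601
Proof path (sibling hashes from leaf to root): [26, 435, 397]

Answer: 26 435 397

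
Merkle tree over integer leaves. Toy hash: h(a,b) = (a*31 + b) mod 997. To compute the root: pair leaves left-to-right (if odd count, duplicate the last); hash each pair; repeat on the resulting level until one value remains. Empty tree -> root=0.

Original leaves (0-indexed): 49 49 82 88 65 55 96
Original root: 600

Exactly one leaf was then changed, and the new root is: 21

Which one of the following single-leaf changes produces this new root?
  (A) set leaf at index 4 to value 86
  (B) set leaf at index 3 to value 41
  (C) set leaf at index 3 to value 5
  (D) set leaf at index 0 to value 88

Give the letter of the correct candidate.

Original leaves: [49, 49, 82, 88, 65, 55, 96]
Target new root: 21
Try each candidate change and compute the resulting root:
Candidate A: set leaf[4] = 86 -> leaves = [49, 49, 82, 88, 86, 55, 96]
  L0: [49, 49, 82, 88, 86, 55, 96]
  L1: h(49,49)=(49*31+49)%997=571 h(82,88)=(82*31+88)%997=636 h(86,55)=(86*31+55)%997=727 h(96,96)=(96*31+96)%997=81 -> [571, 636, 727, 81]
  L2: h(571,636)=(571*31+636)%997=391 h(727,81)=(727*31+81)%997=684 -> [391, 684]
  L3: h(391,684)=(391*31+684)%997=841 -> [841]
  root = 841 != target 21
Candidate B: set leaf[3] = 41 -> leaves = [49, 49, 82, 41, 65, 55, 96]
  L0: [49, 49, 82, 41, 65, 55, 96]
  L1: h(49,49)=(49*31+49)%997=571 h(82,41)=(82*31+41)%997=589 h(65,55)=(65*31+55)%997=76 h(96,96)=(96*31+96)%997=81 -> [571, 589, 76, 81]
  L2: h(571,589)=(571*31+589)%997=344 h(76,81)=(76*31+81)%997=443 -> [344, 443]
  L3: h(344,443)=(344*31+443)%997=140 -> [140]
  root = 140 != target 21
Candidate C: set leaf[3] = 5 -> leaves = [49, 49, 82, 5, 65, 55, 96]
  L0: [49, 49, 82, 5, 65, 55, 96]
  L1: h(49,49)=(49*31+49)%997=571 h(82,5)=(82*31+5)%997=553 h(65,55)=(65*31+55)%997=76 h(96,96)=(96*31+96)%997=81 -> [571, 553, 76, 81]
  L2: h(571,553)=(571*31+553)%997=308 h(76,81)=(76*31+81)%997=443 -> [308, 443]
  L3: h(308,443)=(308*31+443)%997=21 -> [21]
  root = 21 == target 21  ** MATCH **
Candidate D: set leaf[0] = 88 -> leaves = [88, 49, 82, 88, 65, 55, 96]
  L0: [88, 49, 82, 88, 65, 55, 96]
  L1: h(88,49)=(88*31+49)%997=783 h(82,88)=(82*31+88)%997=636 h(65,55)=(65*31+55)%997=76 h(96,96)=(96*31+96)%997=81 -> [783, 636, 76, 81]
  L2: h(783,636)=(783*31+636)%997=981 h(76,81)=(76*31+81)%997=443 -> [981, 443]
  L3: h(981,443)=(981*31+443)%997=944 -> [944]
  root = 944 != target 21
Candidate C produces the target root.

Answer: C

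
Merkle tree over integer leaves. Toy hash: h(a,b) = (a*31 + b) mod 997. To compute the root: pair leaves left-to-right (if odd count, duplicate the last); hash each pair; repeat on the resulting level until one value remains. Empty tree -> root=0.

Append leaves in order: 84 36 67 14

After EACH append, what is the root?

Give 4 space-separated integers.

Answer: 84 646 236 183

Derivation:
After append 84 (leaves=[84]):
  L0: [84]
  root=84
After append 36 (leaves=[84, 36]):
  L0: [84, 36]
  L1: h(84,36)=(84*31+36)%997=646 -> [646]
  root=646
After append 67 (leaves=[84, 36, 67]):
  L0: [84, 36, 67]
  L1: h(84,36)=(84*31+36)%997=646 h(67,67)=(67*31+67)%997=150 -> [646, 150]
  L2: h(646,150)=(646*31+150)%997=236 -> [236]
  root=236
After append 14 (leaves=[84, 36, 67, 14]):
  L0: [84, 36, 67, 14]
  L1: h(84,36)=(84*31+36)%997=646 h(67,14)=(67*31+14)%997=97 -> [646, 97]
  L2: h(646,97)=(646*31+97)%997=183 -> [183]
  root=183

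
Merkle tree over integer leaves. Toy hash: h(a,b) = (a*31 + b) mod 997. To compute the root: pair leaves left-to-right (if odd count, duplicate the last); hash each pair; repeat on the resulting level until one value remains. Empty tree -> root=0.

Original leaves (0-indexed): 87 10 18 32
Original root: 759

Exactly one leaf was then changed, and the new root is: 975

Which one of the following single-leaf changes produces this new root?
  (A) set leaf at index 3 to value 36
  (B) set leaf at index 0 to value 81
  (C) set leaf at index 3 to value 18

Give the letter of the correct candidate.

Original leaves: [87, 10, 18, 32]
Target new root: 975
Try each candidate change and compute the resulting root:
Candidate A: set leaf[3] = 36 -> leaves = [87, 10, 18, 36]
  L0: [87, 10, 18, 36]
  L1: h(87,10)=(87*31+10)%997=713 h(18,36)=(18*31+36)%997=594 -> [713, 594]
  L2: h(713,594)=(713*31+594)%997=763 -> [763]
  root = 763 != target 975
Candidate B: set leaf[0] = 81 -> leaves = [81, 10, 18, 32]
  L0: [81, 10, 18, 32]
  L1: h(81,10)=(81*31+10)%997=527 h(18,32)=(18*31+32)%997=590 -> [527, 590]
  L2: h(527,590)=(527*31+590)%997=975 -> [975]
  root = 975 == target 975  ** MATCH **
Candidate C: set leaf[3] = 18 -> leaves = [87, 10, 18, 18]
  L0: [87, 10, 18, 18]
  L1: h(87,10)=(87*31+10)%997=713 h(18,18)=(18*31+18)%997=576 -> [713, 576]
  L2: h(713,576)=(713*31+576)%997=745 -> [745]
  root = 745 != target 975
Candidate B produces the target root.

Answer: B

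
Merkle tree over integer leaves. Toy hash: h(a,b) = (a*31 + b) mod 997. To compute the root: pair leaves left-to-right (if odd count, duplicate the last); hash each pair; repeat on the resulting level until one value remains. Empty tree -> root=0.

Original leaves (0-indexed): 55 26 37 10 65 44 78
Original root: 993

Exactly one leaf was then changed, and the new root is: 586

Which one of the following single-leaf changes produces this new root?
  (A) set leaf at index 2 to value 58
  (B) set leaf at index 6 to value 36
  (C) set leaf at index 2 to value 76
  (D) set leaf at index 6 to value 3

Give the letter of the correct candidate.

Original leaves: [55, 26, 37, 10, 65, 44, 78]
Target new root: 586
Try each candidate change and compute the resulting root:
Candidate A: set leaf[2] = 58 -> leaves = [55, 26, 58, 10, 65, 44, 78]
  L0: [55, 26, 58, 10, 65, 44, 78]
  L1: h(55,26)=(55*31+26)%997=734 h(58,10)=(58*31+10)%997=811 h(65,44)=(65*31+44)%997=65 h(78,78)=(78*31+78)%997=502 -> [734, 811, 65, 502]
  L2: h(734,811)=(734*31+811)%997=634 h(65,502)=(65*31+502)%997=523 -> [634, 523]
  L3: h(634,523)=(634*31+523)%997=237 -> [237]
  root = 237 != target 586
Candidate B: set leaf[6] = 36 -> leaves = [55, 26, 37, 10, 65, 44, 36]
  L0: [55, 26, 37, 10, 65, 44, 36]
  L1: h(55,26)=(55*31+26)%997=734 h(37,10)=(37*31+10)%997=160 h(65,44)=(65*31+44)%997=65 h(36,36)=(36*31+36)%997=155 -> [734, 160, 65, 155]
  L2: h(734,160)=(734*31+160)%997=980 h(65,155)=(65*31+155)%997=176 -> [980, 176]
  L3: h(980,176)=(980*31+176)%997=646 -> [646]
  root = 646 != target 586
Candidate C: set leaf[2] = 76 -> leaves = [55, 26, 76, 10, 65, 44, 78]
  L0: [55, 26, 76, 10, 65, 44, 78]
  L1: h(55,26)=(55*31+26)%997=734 h(76,10)=(76*31+10)%997=372 h(65,44)=(65*31+44)%997=65 h(78,78)=(78*31+78)%997=502 -> [734, 372, 65, 502]
  L2: h(734,372)=(734*31+372)%997=195 h(65,502)=(65*31+502)%997=523 -> [195, 523]
  L3: h(195,523)=(195*31+523)%997=586 -> [586]
  root = 586 == target 586  ** MATCH **
Candidate D: set leaf[6] = 3 -> leaves = [55, 26, 37, 10, 65, 44, 3]
  L0: [55, 26, 37, 10, 65, 44, 3]
  L1: h(55,26)=(55*31+26)%997=734 h(37,10)=(37*31+10)%997=160 h(65,44)=(65*31+44)%997=65 h(3,3)=(3*31+3)%997=96 -> [734, 160, 65, 96]
  L2: h(734,160)=(734*31+160)%997=980 h(65,96)=(65*31+96)%997=117 -> [980, 117]
  L3: h(980,117)=(980*31+117)%997=587 -> [587]
  root = 587 != target 586
Candidate C produces the target root.

Answer: C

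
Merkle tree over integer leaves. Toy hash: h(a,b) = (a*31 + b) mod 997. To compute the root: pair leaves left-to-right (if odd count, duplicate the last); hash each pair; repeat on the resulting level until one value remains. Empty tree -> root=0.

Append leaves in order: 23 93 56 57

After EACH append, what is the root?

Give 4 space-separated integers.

After append 23 (leaves=[23]):
  L0: [23]
  root=23
After append 93 (leaves=[23, 93]):
  L0: [23, 93]
  L1: h(23,93)=(23*31+93)%997=806 -> [806]
  root=806
After append 56 (leaves=[23, 93, 56]):
  L0: [23, 93, 56]
  L1: h(23,93)=(23*31+93)%997=806 h(56,56)=(56*31+56)%997=795 -> [806, 795]
  L2: h(806,795)=(806*31+795)%997=856 -> [856]
  root=856
After append 57 (leaves=[23, 93, 56, 57]):
  L0: [23, 93, 56, 57]
  L1: h(23,93)=(23*31+93)%997=806 h(56,57)=(56*31+57)%997=796 -> [806, 796]
  L2: h(806,796)=(806*31+796)%997=857 -> [857]
  root=857

Answer: 23 806 856 857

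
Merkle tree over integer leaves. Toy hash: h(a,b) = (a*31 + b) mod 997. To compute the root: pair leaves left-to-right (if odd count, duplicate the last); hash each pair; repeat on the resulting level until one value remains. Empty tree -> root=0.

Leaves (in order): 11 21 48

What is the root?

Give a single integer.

L0: [11, 21, 48]
L1: h(11,21)=(11*31+21)%997=362 h(48,48)=(48*31+48)%997=539 -> [362, 539]
L2: h(362,539)=(362*31+539)%997=794 -> [794]

Answer: 794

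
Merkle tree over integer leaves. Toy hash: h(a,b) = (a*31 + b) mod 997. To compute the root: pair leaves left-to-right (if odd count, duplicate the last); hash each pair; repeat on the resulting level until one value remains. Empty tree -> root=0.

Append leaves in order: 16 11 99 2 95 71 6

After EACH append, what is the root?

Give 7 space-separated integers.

After append 16 (leaves=[16]):
  L0: [16]
  root=16
After append 11 (leaves=[16, 11]):
  L0: [16, 11]
  L1: h(16,11)=(16*31+11)%997=507 -> [507]
  root=507
After append 99 (leaves=[16, 11, 99]):
  L0: [16, 11, 99]
  L1: h(16,11)=(16*31+11)%997=507 h(99,99)=(99*31+99)%997=177 -> [507, 177]
  L2: h(507,177)=(507*31+177)%997=939 -> [939]
  root=939
After append 2 (leaves=[16, 11, 99, 2]):
  L0: [16, 11, 99, 2]
  L1: h(16,11)=(16*31+11)%997=507 h(99,2)=(99*31+2)%997=80 -> [507, 80]
  L2: h(507,80)=(507*31+80)%997=842 -> [842]
  root=842
After append 95 (leaves=[16, 11, 99, 2, 95]):
  L0: [16, 11, 99, 2, 95]
  L1: h(16,11)=(16*31+11)%997=507 h(99,2)=(99*31+2)%997=80 h(95,95)=(95*31+95)%997=49 -> [507, 80, 49]
  L2: h(507,80)=(507*31+80)%997=842 h(49,49)=(49*31+49)%997=571 -> [842, 571]
  L3: h(842,571)=(842*31+571)%997=751 -> [751]
  root=751
After append 71 (leaves=[16, 11, 99, 2, 95, 71]):
  L0: [16, 11, 99, 2, 95, 71]
  L1: h(16,11)=(16*31+11)%997=507 h(99,2)=(99*31+2)%997=80 h(95,71)=(95*31+71)%997=25 -> [507, 80, 25]
  L2: h(507,80)=(507*31+80)%997=842 h(25,25)=(25*31+25)%997=800 -> [842, 800]
  L3: h(842,800)=(842*31+800)%997=980 -> [980]
  root=980
After append 6 (leaves=[16, 11, 99, 2, 95, 71, 6]):
  L0: [16, 11, 99, 2, 95, 71, 6]
  L1: h(16,11)=(16*31+11)%997=507 h(99,2)=(99*31+2)%997=80 h(95,71)=(95*31+71)%997=25 h(6,6)=(6*31+6)%997=192 -> [507, 80, 25, 192]
  L2: h(507,80)=(507*31+80)%997=842 h(25,192)=(25*31+192)%997=967 -> [842, 967]
  L3: h(842,967)=(842*31+967)%997=150 -> [150]
  root=150

Answer: 16 507 939 842 751 980 150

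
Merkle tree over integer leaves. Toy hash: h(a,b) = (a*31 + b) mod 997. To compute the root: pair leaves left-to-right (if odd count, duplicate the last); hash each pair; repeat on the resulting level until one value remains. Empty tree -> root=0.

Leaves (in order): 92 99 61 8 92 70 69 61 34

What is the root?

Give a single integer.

Answer: 564

Derivation:
L0: [92, 99, 61, 8, 92, 70, 69, 61, 34]
L1: h(92,99)=(92*31+99)%997=957 h(61,8)=(61*31+8)%997=902 h(92,70)=(92*31+70)%997=928 h(69,61)=(69*31+61)%997=206 h(34,34)=(34*31+34)%997=91 -> [957, 902, 928, 206, 91]
L2: h(957,902)=(957*31+902)%997=659 h(928,206)=(928*31+206)%997=61 h(91,91)=(91*31+91)%997=918 -> [659, 61, 918]
L3: h(659,61)=(659*31+61)%997=550 h(918,918)=(918*31+918)%997=463 -> [550, 463]
L4: h(550,463)=(550*31+463)%997=564 -> [564]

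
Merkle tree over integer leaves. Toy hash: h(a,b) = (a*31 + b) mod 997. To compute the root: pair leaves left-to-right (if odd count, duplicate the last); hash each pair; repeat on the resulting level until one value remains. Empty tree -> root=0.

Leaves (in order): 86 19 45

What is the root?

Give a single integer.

L0: [86, 19, 45]
L1: h(86,19)=(86*31+19)%997=691 h(45,45)=(45*31+45)%997=443 -> [691, 443]
L2: h(691,443)=(691*31+443)%997=927 -> [927]

Answer: 927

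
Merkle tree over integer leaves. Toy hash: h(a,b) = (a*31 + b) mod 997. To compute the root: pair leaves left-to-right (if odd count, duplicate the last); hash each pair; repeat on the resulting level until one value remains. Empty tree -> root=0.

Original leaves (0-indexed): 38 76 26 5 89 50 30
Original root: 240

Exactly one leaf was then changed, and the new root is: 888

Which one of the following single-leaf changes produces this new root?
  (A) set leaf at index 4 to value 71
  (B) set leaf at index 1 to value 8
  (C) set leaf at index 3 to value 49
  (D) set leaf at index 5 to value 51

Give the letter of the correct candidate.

Answer: A

Derivation:
Original leaves: [38, 76, 26, 5, 89, 50, 30]
Target new root: 888
Try each candidate change and compute the resulting root:
Candidate A: set leaf[4] = 71 -> leaves = [38, 76, 26, 5, 71, 50, 30]
  L0: [38, 76, 26, 5, 71, 50, 30]
  L1: h(38,76)=(38*31+76)%997=257 h(26,5)=(26*31+5)%997=811 h(71,50)=(71*31+50)%997=257 h(30,30)=(30*31+30)%997=960 -> [257, 811, 257, 960]
  L2: h(257,811)=(257*31+811)%997=802 h(257,960)=(257*31+960)%997=951 -> [802, 951]
  L3: h(802,951)=(802*31+951)%997=888 -> [888]
  root = 888 == target 888  ** MATCH **
Candidate B: set leaf[1] = 8 -> leaves = [38, 8, 26, 5, 89, 50, 30]
  L0: [38, 8, 26, 5, 89, 50, 30]
  L1: h(38,8)=(38*31+8)%997=189 h(26,5)=(26*31+5)%997=811 h(89,50)=(89*31+50)%997=815 h(30,30)=(30*31+30)%997=960 -> [189, 811, 815, 960]
  L2: h(189,811)=(189*31+811)%997=688 h(815,960)=(815*31+960)%997=303 -> [688, 303]
  L3: h(688,303)=(688*31+303)%997=694 -> [694]
  root = 694 != target 888
Candidate C: set leaf[3] = 49 -> leaves = [38, 76, 26, 49, 89, 50, 30]
  L0: [38, 76, 26, 49, 89, 50, 30]
  L1: h(38,76)=(38*31+76)%997=257 h(26,49)=(26*31+49)%997=855 h(89,50)=(89*31+50)%997=815 h(30,30)=(30*31+30)%997=960 -> [257, 855, 815, 960]
  L2: h(257,855)=(257*31+855)%997=846 h(815,960)=(815*31+960)%997=303 -> [846, 303]
  L3: h(846,303)=(846*31+303)%997=607 -> [607]
  root = 607 != target 888
Candidate D: set leaf[5] = 51 -> leaves = [38, 76, 26, 5, 89, 51, 30]
  L0: [38, 76, 26, 5, 89, 51, 30]
  L1: h(38,76)=(38*31+76)%997=257 h(26,5)=(26*31+5)%997=811 h(89,51)=(89*31+51)%997=816 h(30,30)=(30*31+30)%997=960 -> [257, 811, 816, 960]
  L2: h(257,811)=(257*31+811)%997=802 h(816,960)=(816*31+960)%997=334 -> [802, 334]
  L3: h(802,334)=(802*31+334)%997=271 -> [271]
  root = 271 != target 888
Candidate A produces the target root.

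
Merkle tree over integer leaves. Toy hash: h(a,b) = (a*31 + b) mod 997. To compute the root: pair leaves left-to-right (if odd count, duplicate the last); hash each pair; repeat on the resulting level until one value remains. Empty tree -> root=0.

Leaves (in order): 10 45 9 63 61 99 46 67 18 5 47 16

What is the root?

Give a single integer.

L0: [10, 45, 9, 63, 61, 99, 46, 67, 18, 5, 47, 16]
L1: h(10,45)=(10*31+45)%997=355 h(9,63)=(9*31+63)%997=342 h(61,99)=(61*31+99)%997=993 h(46,67)=(46*31+67)%997=496 h(18,5)=(18*31+5)%997=563 h(47,16)=(47*31+16)%997=476 -> [355, 342, 993, 496, 563, 476]
L2: h(355,342)=(355*31+342)%997=380 h(993,496)=(993*31+496)%997=372 h(563,476)=(563*31+476)%997=980 -> [380, 372, 980]
L3: h(380,372)=(380*31+372)%997=188 h(980,980)=(980*31+980)%997=453 -> [188, 453]
L4: h(188,453)=(188*31+453)%997=299 -> [299]

Answer: 299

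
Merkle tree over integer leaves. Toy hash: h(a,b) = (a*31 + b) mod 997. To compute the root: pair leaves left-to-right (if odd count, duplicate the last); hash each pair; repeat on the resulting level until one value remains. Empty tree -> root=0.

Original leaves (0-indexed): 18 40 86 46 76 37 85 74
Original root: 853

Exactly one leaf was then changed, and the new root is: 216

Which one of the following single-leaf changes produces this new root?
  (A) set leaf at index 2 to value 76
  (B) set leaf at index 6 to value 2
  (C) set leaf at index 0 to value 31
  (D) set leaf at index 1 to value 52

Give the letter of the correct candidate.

Original leaves: [18, 40, 86, 46, 76, 37, 85, 74]
Target new root: 216
Try each candidate change and compute the resulting root:
Candidate A: set leaf[2] = 76 -> leaves = [18, 40, 76, 46, 76, 37, 85, 74]
  L0: [18, 40, 76, 46, 76, 37, 85, 74]
  L1: h(18,40)=(18*31+40)%997=598 h(76,46)=(76*31+46)%997=408 h(76,37)=(76*31+37)%997=399 h(85,74)=(85*31+74)%997=715 -> [598, 408, 399, 715]
  L2: h(598,408)=(598*31+408)%997=3 h(399,715)=(399*31+715)%997=123 -> [3, 123]
  L3: h(3,123)=(3*31+123)%997=216 -> [216]
  root = 216 == target 216  ** MATCH **
Candidate B: set leaf[6] = 2 -> leaves = [18, 40, 86, 46, 76, 37, 2, 74]
  L0: [18, 40, 86, 46, 76, 37, 2, 74]
  L1: h(18,40)=(18*31+40)%997=598 h(86,46)=(86*31+46)%997=718 h(76,37)=(76*31+37)%997=399 h(2,74)=(2*31+74)%997=136 -> [598, 718, 399, 136]
  L2: h(598,718)=(598*31+718)%997=313 h(399,136)=(399*31+136)%997=541 -> [313, 541]
  L3: h(313,541)=(313*31+541)%997=274 -> [274]
  root = 274 != target 216
Candidate C: set leaf[0] = 31 -> leaves = [31, 40, 86, 46, 76, 37, 85, 74]
  L0: [31, 40, 86, 46, 76, 37, 85, 74]
  L1: h(31,40)=(31*31+40)%997=4 h(86,46)=(86*31+46)%997=718 h(76,37)=(76*31+37)%997=399 h(85,74)=(85*31+74)%997=715 -> [4, 718, 399, 715]
  L2: h(4,718)=(4*31+718)%997=842 h(399,715)=(399*31+715)%997=123 -> [842, 123]
  L3: h(842,123)=(842*31+123)%997=303 -> [303]
  root = 303 != target 216
Candidate D: set leaf[1] = 52 -> leaves = [18, 52, 86, 46, 76, 37, 85, 74]
  L0: [18, 52, 86, 46, 76, 37, 85, 74]
  L1: h(18,52)=(18*31+52)%997=610 h(86,46)=(86*31+46)%997=718 h(76,37)=(76*31+37)%997=399 h(85,74)=(85*31+74)%997=715 -> [610, 718, 399, 715]
  L2: h(610,718)=(610*31+718)%997=685 h(399,715)=(399*31+715)%997=123 -> [685, 123]
  L3: h(685,123)=(685*31+123)%997=421 -> [421]
  root = 421 != target 216
Candidate A produces the target root.

Answer: A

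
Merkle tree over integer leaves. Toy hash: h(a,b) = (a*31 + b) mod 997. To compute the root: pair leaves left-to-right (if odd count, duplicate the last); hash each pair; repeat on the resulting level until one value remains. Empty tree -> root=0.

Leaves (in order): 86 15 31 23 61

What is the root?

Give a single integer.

Answer: 440

Derivation:
L0: [86, 15, 31, 23, 61]
L1: h(86,15)=(86*31+15)%997=687 h(31,23)=(31*31+23)%997=984 h(61,61)=(61*31+61)%997=955 -> [687, 984, 955]
L2: h(687,984)=(687*31+984)%997=347 h(955,955)=(955*31+955)%997=650 -> [347, 650]
L3: h(347,650)=(347*31+650)%997=440 -> [440]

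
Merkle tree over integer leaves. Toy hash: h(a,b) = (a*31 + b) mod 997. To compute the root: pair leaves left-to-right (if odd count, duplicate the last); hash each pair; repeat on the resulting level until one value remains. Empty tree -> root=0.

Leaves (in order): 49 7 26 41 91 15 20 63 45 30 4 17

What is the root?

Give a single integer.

L0: [49, 7, 26, 41, 91, 15, 20, 63, 45, 30, 4, 17]
L1: h(49,7)=(49*31+7)%997=529 h(26,41)=(26*31+41)%997=847 h(91,15)=(91*31+15)%997=842 h(20,63)=(20*31+63)%997=683 h(45,30)=(45*31+30)%997=428 h(4,17)=(4*31+17)%997=141 -> [529, 847, 842, 683, 428, 141]
L2: h(529,847)=(529*31+847)%997=297 h(842,683)=(842*31+683)%997=863 h(428,141)=(428*31+141)%997=448 -> [297, 863, 448]
L3: h(297,863)=(297*31+863)%997=100 h(448,448)=(448*31+448)%997=378 -> [100, 378]
L4: h(100,378)=(100*31+378)%997=487 -> [487]

Answer: 487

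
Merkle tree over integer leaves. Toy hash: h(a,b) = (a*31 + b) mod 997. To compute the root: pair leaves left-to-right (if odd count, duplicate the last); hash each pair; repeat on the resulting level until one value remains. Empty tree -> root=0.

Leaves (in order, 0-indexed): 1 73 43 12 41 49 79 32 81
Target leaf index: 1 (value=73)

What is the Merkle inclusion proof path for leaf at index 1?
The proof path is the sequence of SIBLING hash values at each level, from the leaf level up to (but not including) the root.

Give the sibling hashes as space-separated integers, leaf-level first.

Answer: 1 348 530 194

Derivation:
L0 (leaves): [1, 73, 43, 12, 41, 49, 79, 32, 81], target index=1
L1: h(1,73)=(1*31+73)%997=104 [pair 0] h(43,12)=(43*31+12)%997=348 [pair 1] h(41,49)=(41*31+49)%997=323 [pair 2] h(79,32)=(79*31+32)%997=487 [pair 3] h(81,81)=(81*31+81)%997=598 [pair 4] -> [104, 348, 323, 487, 598]
  Sibling for proof at L0: 1
L2: h(104,348)=(104*31+348)%997=581 [pair 0] h(323,487)=(323*31+487)%997=530 [pair 1] h(598,598)=(598*31+598)%997=193 [pair 2] -> [581, 530, 193]
  Sibling for proof at L1: 348
L3: h(581,530)=(581*31+530)%997=595 [pair 0] h(193,193)=(193*31+193)%997=194 [pair 1] -> [595, 194]
  Sibling for proof at L2: 530
L4: h(595,194)=(595*31+194)%997=693 [pair 0] -> [693]
  Sibling for proof at L3: 194
Root: 693
Proof path (sibling hashes from leaf to root): [1, 348, 530, 194]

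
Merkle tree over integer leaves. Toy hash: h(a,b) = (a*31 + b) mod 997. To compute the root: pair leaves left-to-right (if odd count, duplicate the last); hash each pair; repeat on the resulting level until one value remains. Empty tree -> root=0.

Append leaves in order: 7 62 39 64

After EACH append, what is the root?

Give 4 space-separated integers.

After append 7 (leaves=[7]):
  L0: [7]
  root=7
After append 62 (leaves=[7, 62]):
  L0: [7, 62]
  L1: h(7,62)=(7*31+62)%997=279 -> [279]
  root=279
After append 39 (leaves=[7, 62, 39]):
  L0: [7, 62, 39]
  L1: h(7,62)=(7*31+62)%997=279 h(39,39)=(39*31+39)%997=251 -> [279, 251]
  L2: h(279,251)=(279*31+251)%997=924 -> [924]
  root=924
After append 64 (leaves=[7, 62, 39, 64]):
  L0: [7, 62, 39, 64]
  L1: h(7,62)=(7*31+62)%997=279 h(39,64)=(39*31+64)%997=276 -> [279, 276]
  L2: h(279,276)=(279*31+276)%997=949 -> [949]
  root=949

Answer: 7 279 924 949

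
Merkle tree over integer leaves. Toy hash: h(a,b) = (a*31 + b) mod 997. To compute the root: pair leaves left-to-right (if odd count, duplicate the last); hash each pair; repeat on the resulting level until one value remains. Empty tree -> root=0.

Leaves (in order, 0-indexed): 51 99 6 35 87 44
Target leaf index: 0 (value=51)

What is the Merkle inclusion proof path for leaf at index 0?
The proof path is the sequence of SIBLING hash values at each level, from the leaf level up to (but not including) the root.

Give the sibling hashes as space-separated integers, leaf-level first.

L0 (leaves): [51, 99, 6, 35, 87, 44], target index=0
L1: h(51,99)=(51*31+99)%997=683 [pair 0] h(6,35)=(6*31+35)%997=221 [pair 1] h(87,44)=(87*31+44)%997=747 [pair 2] -> [683, 221, 747]
  Sibling for proof at L0: 99
L2: h(683,221)=(683*31+221)%997=457 [pair 0] h(747,747)=(747*31+747)%997=973 [pair 1] -> [457, 973]
  Sibling for proof at L1: 221
L3: h(457,973)=(457*31+973)%997=185 [pair 0] -> [185]
  Sibling for proof at L2: 973
Root: 185
Proof path (sibling hashes from leaf to root): [99, 221, 973]

Answer: 99 221 973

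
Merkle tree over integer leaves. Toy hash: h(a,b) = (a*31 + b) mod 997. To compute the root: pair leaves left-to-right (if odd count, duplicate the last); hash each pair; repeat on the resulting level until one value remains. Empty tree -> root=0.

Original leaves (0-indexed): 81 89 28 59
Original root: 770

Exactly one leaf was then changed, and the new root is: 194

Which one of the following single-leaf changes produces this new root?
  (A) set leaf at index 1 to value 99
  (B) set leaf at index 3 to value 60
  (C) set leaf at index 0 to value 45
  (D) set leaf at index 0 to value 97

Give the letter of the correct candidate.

Original leaves: [81, 89, 28, 59]
Target new root: 194
Try each candidate change and compute the resulting root:
Candidate A: set leaf[1] = 99 -> leaves = [81, 99, 28, 59]
  L0: [81, 99, 28, 59]
  L1: h(81,99)=(81*31+99)%997=616 h(28,59)=(28*31+59)%997=927 -> [616, 927]
  L2: h(616,927)=(616*31+927)%997=83 -> [83]
  root = 83 != target 194
Candidate B: set leaf[3] = 60 -> leaves = [81, 89, 28, 60]
  L0: [81, 89, 28, 60]
  L1: h(81,89)=(81*31+89)%997=606 h(28,60)=(28*31+60)%997=928 -> [606, 928]
  L2: h(606,928)=(606*31+928)%997=771 -> [771]
  root = 771 != target 194
Candidate C: set leaf[0] = 45 -> leaves = [45, 89, 28, 59]
  L0: [45, 89, 28, 59]
  L1: h(45,89)=(45*31+89)%997=487 h(28,59)=(28*31+59)%997=927 -> [487, 927]
  L2: h(487,927)=(487*31+927)%997=72 -> [72]
  root = 72 != target 194
Candidate D: set leaf[0] = 97 -> leaves = [97, 89, 28, 59]
  L0: [97, 89, 28, 59]
  L1: h(97,89)=(97*31+89)%997=105 h(28,59)=(28*31+59)%997=927 -> [105, 927]
  L2: h(105,927)=(105*31+927)%997=194 -> [194]
  root = 194 == target 194  ** MATCH **
Candidate D produces the target root.

Answer: D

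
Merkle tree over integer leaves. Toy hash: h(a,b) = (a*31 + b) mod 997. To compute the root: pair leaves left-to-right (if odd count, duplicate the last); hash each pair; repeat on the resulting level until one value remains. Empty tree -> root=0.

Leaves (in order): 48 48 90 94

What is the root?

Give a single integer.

Answer: 650

Derivation:
L0: [48, 48, 90, 94]
L1: h(48,48)=(48*31+48)%997=539 h(90,94)=(90*31+94)%997=890 -> [539, 890]
L2: h(539,890)=(539*31+890)%997=650 -> [650]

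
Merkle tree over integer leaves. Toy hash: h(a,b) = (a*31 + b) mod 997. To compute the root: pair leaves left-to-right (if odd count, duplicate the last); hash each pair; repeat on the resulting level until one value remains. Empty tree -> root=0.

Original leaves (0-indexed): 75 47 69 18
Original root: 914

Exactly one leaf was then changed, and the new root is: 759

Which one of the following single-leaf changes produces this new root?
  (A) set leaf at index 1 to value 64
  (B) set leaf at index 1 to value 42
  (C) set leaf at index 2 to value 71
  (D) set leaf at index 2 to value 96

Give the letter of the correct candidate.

Original leaves: [75, 47, 69, 18]
Target new root: 759
Try each candidate change and compute the resulting root:
Candidate A: set leaf[1] = 64 -> leaves = [75, 64, 69, 18]
  L0: [75, 64, 69, 18]
  L1: h(75,64)=(75*31+64)%997=395 h(69,18)=(69*31+18)%997=163 -> [395, 163]
  L2: h(395,163)=(395*31+163)%997=444 -> [444]
  root = 444 != target 759
Candidate B: set leaf[1] = 42 -> leaves = [75, 42, 69, 18]
  L0: [75, 42, 69, 18]
  L1: h(75,42)=(75*31+42)%997=373 h(69,18)=(69*31+18)%997=163 -> [373, 163]
  L2: h(373,163)=(373*31+163)%997=759 -> [759]
  root = 759 == target 759  ** MATCH **
Candidate C: set leaf[2] = 71 -> leaves = [75, 47, 71, 18]
  L0: [75, 47, 71, 18]
  L1: h(75,47)=(75*31+47)%997=378 h(71,18)=(71*31+18)%997=225 -> [378, 225]
  L2: h(378,225)=(378*31+225)%997=976 -> [976]
  root = 976 != target 759
Candidate D: set leaf[2] = 96 -> leaves = [75, 47, 96, 18]
  L0: [75, 47, 96, 18]
  L1: h(75,47)=(75*31+47)%997=378 h(96,18)=(96*31+18)%997=3 -> [378, 3]
  L2: h(378,3)=(378*31+3)%997=754 -> [754]
  root = 754 != target 759
Candidate B produces the target root.

Answer: B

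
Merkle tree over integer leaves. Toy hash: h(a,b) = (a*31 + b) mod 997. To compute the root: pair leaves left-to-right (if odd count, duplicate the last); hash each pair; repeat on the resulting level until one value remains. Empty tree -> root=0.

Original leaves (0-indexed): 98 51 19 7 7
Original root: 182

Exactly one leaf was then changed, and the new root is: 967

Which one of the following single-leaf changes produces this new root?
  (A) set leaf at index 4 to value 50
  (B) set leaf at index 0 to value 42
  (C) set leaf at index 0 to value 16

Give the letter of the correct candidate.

Answer: C

Derivation:
Original leaves: [98, 51, 19, 7, 7]
Target new root: 967
Try each candidate change and compute the resulting root:
Candidate A: set leaf[4] = 50 -> leaves = [98, 51, 19, 7, 50]
  L0: [98, 51, 19, 7, 50]
  L1: h(98,51)=(98*31+51)%997=98 h(19,7)=(19*31+7)%997=596 h(50,50)=(50*31+50)%997=603 -> [98, 596, 603]
  L2: h(98,596)=(98*31+596)%997=643 h(603,603)=(603*31+603)%997=353 -> [643, 353]
  L3: h(643,353)=(643*31+353)%997=346 -> [346]
  root = 346 != target 967
Candidate B: set leaf[0] = 42 -> leaves = [42, 51, 19, 7, 7]
  L0: [42, 51, 19, 7, 7]
  L1: h(42,51)=(42*31+51)%997=356 h(19,7)=(19*31+7)%997=596 h(7,7)=(7*31+7)%997=224 -> [356, 596, 224]
  L2: h(356,596)=(356*31+596)%997=665 h(224,224)=(224*31+224)%997=189 -> [665, 189]
  L3: h(665,189)=(665*31+189)%997=864 -> [864]
  root = 864 != target 967
Candidate C: set leaf[0] = 16 -> leaves = [16, 51, 19, 7, 7]
  L0: [16, 51, 19, 7, 7]
  L1: h(16,51)=(16*31+51)%997=547 h(19,7)=(19*31+7)%997=596 h(7,7)=(7*31+7)%997=224 -> [547, 596, 224]
  L2: h(547,596)=(547*31+596)%997=604 h(224,224)=(224*31+224)%997=189 -> [604, 189]
  L3: h(604,189)=(604*31+189)%997=967 -> [967]
  root = 967 == target 967  ** MATCH **
Candidate C produces the target root.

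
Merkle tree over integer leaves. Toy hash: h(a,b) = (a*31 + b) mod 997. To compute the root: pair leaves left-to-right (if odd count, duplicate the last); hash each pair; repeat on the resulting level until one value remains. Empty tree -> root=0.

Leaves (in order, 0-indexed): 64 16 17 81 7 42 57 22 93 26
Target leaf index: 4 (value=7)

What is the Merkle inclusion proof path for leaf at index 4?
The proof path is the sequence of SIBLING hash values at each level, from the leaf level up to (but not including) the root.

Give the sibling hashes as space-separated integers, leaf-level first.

L0 (leaves): [64, 16, 17, 81, 7, 42, 57, 22, 93, 26], target index=4
L1: h(64,16)=(64*31+16)%997=6 [pair 0] h(17,81)=(17*31+81)%997=608 [pair 1] h(7,42)=(7*31+42)%997=259 [pair 2] h(57,22)=(57*31+22)%997=792 [pair 3] h(93,26)=(93*31+26)%997=915 [pair 4] -> [6, 608, 259, 792, 915]
  Sibling for proof at L0: 42
L2: h(6,608)=(6*31+608)%997=794 [pair 0] h(259,792)=(259*31+792)%997=845 [pair 1] h(915,915)=(915*31+915)%997=367 [pair 2] -> [794, 845, 367]
  Sibling for proof at L1: 792
L3: h(794,845)=(794*31+845)%997=534 [pair 0] h(367,367)=(367*31+367)%997=777 [pair 1] -> [534, 777]
  Sibling for proof at L2: 794
L4: h(534,777)=(534*31+777)%997=382 [pair 0] -> [382]
  Sibling for proof at L3: 777
Root: 382
Proof path (sibling hashes from leaf to root): [42, 792, 794, 777]

Answer: 42 792 794 777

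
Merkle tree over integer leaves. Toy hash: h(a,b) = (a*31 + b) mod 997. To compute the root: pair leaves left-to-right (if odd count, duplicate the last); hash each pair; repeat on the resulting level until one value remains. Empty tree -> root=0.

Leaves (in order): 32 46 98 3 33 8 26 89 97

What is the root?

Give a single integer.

Answer: 959

Derivation:
L0: [32, 46, 98, 3, 33, 8, 26, 89, 97]
L1: h(32,46)=(32*31+46)%997=41 h(98,3)=(98*31+3)%997=50 h(33,8)=(33*31+8)%997=34 h(26,89)=(26*31+89)%997=895 h(97,97)=(97*31+97)%997=113 -> [41, 50, 34, 895, 113]
L2: h(41,50)=(41*31+50)%997=324 h(34,895)=(34*31+895)%997=952 h(113,113)=(113*31+113)%997=625 -> [324, 952, 625]
L3: h(324,952)=(324*31+952)%997=29 h(625,625)=(625*31+625)%997=60 -> [29, 60]
L4: h(29,60)=(29*31+60)%997=959 -> [959]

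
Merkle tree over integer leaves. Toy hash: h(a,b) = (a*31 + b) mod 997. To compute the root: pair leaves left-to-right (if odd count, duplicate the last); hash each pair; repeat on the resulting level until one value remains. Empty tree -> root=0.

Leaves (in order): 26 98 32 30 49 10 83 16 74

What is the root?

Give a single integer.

Answer: 615

Derivation:
L0: [26, 98, 32, 30, 49, 10, 83, 16, 74]
L1: h(26,98)=(26*31+98)%997=904 h(32,30)=(32*31+30)%997=25 h(49,10)=(49*31+10)%997=532 h(83,16)=(83*31+16)%997=595 h(74,74)=(74*31+74)%997=374 -> [904, 25, 532, 595, 374]
L2: h(904,25)=(904*31+25)%997=133 h(532,595)=(532*31+595)%997=138 h(374,374)=(374*31+374)%997=4 -> [133, 138, 4]
L3: h(133,138)=(133*31+138)%997=273 h(4,4)=(4*31+4)%997=128 -> [273, 128]
L4: h(273,128)=(273*31+128)%997=615 -> [615]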